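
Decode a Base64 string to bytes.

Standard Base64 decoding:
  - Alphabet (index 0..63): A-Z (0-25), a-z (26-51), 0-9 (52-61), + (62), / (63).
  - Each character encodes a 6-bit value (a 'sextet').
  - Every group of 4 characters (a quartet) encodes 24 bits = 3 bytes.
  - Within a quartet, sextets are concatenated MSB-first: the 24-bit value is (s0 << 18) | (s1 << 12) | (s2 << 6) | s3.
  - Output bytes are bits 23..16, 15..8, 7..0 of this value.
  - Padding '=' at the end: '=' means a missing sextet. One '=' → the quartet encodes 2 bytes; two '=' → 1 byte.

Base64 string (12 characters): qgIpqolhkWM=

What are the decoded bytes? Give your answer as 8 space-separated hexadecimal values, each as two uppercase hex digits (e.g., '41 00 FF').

Answer: AA 02 29 AA 89 61 91 63

Derivation:
After char 0 ('q'=42): chars_in_quartet=1 acc=0x2A bytes_emitted=0
After char 1 ('g'=32): chars_in_quartet=2 acc=0xAA0 bytes_emitted=0
After char 2 ('I'=8): chars_in_quartet=3 acc=0x2A808 bytes_emitted=0
After char 3 ('p'=41): chars_in_quartet=4 acc=0xAA0229 -> emit AA 02 29, reset; bytes_emitted=3
After char 4 ('q'=42): chars_in_quartet=1 acc=0x2A bytes_emitted=3
After char 5 ('o'=40): chars_in_quartet=2 acc=0xAA8 bytes_emitted=3
After char 6 ('l'=37): chars_in_quartet=3 acc=0x2AA25 bytes_emitted=3
After char 7 ('h'=33): chars_in_quartet=4 acc=0xAA8961 -> emit AA 89 61, reset; bytes_emitted=6
After char 8 ('k'=36): chars_in_quartet=1 acc=0x24 bytes_emitted=6
After char 9 ('W'=22): chars_in_quartet=2 acc=0x916 bytes_emitted=6
After char 10 ('M'=12): chars_in_quartet=3 acc=0x2458C bytes_emitted=6
Padding '=': partial quartet acc=0x2458C -> emit 91 63; bytes_emitted=8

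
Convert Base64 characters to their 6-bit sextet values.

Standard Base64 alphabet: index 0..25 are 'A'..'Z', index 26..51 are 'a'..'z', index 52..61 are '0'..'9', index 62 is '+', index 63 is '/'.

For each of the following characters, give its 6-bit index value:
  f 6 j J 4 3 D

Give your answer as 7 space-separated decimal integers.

'f': a..z range, 26 + ord('f') − ord('a') = 31
'6': 0..9 range, 52 + ord('6') − ord('0') = 58
'j': a..z range, 26 + ord('j') − ord('a') = 35
'J': A..Z range, ord('J') − ord('A') = 9
'4': 0..9 range, 52 + ord('4') − ord('0') = 56
'3': 0..9 range, 52 + ord('3') − ord('0') = 55
'D': A..Z range, ord('D') − ord('A') = 3

Answer: 31 58 35 9 56 55 3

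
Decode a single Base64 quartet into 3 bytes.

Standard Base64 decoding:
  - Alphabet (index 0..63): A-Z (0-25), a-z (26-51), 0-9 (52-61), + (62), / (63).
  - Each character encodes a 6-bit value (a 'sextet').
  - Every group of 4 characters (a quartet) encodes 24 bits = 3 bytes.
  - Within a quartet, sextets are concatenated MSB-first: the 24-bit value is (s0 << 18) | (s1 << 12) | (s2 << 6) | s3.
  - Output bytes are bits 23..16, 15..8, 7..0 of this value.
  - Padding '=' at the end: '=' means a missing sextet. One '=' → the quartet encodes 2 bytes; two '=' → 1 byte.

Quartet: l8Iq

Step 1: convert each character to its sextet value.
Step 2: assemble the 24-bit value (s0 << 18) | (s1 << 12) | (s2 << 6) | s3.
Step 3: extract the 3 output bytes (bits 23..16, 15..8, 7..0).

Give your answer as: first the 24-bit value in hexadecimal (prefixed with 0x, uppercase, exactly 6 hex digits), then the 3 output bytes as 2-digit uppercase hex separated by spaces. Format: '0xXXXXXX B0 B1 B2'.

Sextets: l=37, 8=60, I=8, q=42
24-bit: (37<<18) | (60<<12) | (8<<6) | 42
      = 0x940000 | 0x03C000 | 0x000200 | 0x00002A
      = 0x97C22A
Bytes: (v>>16)&0xFF=97, (v>>8)&0xFF=C2, v&0xFF=2A

Answer: 0x97C22A 97 C2 2A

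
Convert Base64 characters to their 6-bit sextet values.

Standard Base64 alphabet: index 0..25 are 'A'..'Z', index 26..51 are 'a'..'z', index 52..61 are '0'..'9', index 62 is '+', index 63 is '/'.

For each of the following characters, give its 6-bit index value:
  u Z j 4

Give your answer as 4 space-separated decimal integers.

'u': a..z range, 26 + ord('u') − ord('a') = 46
'Z': A..Z range, ord('Z') − ord('A') = 25
'j': a..z range, 26 + ord('j') − ord('a') = 35
'4': 0..9 range, 52 + ord('4') − ord('0') = 56

Answer: 46 25 35 56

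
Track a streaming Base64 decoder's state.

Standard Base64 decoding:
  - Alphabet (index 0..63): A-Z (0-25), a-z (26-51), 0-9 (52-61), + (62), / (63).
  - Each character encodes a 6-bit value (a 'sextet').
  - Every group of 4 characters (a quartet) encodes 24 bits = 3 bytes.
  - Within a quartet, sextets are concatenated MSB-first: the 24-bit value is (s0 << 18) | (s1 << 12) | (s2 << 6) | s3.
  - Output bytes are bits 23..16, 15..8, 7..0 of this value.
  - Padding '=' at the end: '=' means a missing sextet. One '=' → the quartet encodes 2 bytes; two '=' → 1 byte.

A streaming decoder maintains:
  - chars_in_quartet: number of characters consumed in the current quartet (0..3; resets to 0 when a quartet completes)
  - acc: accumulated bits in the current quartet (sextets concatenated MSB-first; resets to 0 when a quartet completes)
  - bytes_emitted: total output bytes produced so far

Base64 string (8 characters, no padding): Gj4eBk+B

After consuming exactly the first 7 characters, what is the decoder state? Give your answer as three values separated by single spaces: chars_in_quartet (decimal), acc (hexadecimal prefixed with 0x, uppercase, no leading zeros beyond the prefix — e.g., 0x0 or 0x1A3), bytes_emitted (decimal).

Answer: 3 0x193E 3

Derivation:
After char 0 ('G'=6): chars_in_quartet=1 acc=0x6 bytes_emitted=0
After char 1 ('j'=35): chars_in_quartet=2 acc=0x1A3 bytes_emitted=0
After char 2 ('4'=56): chars_in_quartet=3 acc=0x68F8 bytes_emitted=0
After char 3 ('e'=30): chars_in_quartet=4 acc=0x1A3E1E -> emit 1A 3E 1E, reset; bytes_emitted=3
After char 4 ('B'=1): chars_in_quartet=1 acc=0x1 bytes_emitted=3
After char 5 ('k'=36): chars_in_quartet=2 acc=0x64 bytes_emitted=3
After char 6 ('+'=62): chars_in_quartet=3 acc=0x193E bytes_emitted=3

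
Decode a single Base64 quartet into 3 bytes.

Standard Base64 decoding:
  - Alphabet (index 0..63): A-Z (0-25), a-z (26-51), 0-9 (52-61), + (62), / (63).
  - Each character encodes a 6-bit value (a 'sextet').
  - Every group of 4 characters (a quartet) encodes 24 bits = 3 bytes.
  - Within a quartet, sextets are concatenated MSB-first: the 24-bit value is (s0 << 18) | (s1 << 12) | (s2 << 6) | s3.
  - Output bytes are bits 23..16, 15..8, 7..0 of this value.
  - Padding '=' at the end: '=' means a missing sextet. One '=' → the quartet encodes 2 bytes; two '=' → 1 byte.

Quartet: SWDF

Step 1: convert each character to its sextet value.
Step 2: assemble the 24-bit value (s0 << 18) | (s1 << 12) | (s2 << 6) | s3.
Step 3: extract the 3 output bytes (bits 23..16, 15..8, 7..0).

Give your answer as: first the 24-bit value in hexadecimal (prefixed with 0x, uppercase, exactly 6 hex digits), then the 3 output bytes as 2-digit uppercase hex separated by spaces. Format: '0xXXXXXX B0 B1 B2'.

Answer: 0x4960C5 49 60 C5

Derivation:
Sextets: S=18, W=22, D=3, F=5
24-bit: (18<<18) | (22<<12) | (3<<6) | 5
      = 0x480000 | 0x016000 | 0x0000C0 | 0x000005
      = 0x4960C5
Bytes: (v>>16)&0xFF=49, (v>>8)&0xFF=60, v&0xFF=C5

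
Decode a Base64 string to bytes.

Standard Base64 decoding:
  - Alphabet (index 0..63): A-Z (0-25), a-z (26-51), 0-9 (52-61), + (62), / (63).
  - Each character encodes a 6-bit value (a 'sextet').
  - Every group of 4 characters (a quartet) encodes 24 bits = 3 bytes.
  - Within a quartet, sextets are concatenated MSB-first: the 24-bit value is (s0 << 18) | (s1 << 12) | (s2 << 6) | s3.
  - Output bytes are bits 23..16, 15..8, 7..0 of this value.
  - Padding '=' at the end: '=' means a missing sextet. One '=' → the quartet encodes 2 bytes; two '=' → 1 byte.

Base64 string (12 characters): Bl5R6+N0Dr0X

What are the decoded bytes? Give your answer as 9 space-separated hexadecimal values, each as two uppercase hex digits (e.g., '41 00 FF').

After char 0 ('B'=1): chars_in_quartet=1 acc=0x1 bytes_emitted=0
After char 1 ('l'=37): chars_in_quartet=2 acc=0x65 bytes_emitted=0
After char 2 ('5'=57): chars_in_quartet=3 acc=0x1979 bytes_emitted=0
After char 3 ('R'=17): chars_in_quartet=4 acc=0x65E51 -> emit 06 5E 51, reset; bytes_emitted=3
After char 4 ('6'=58): chars_in_quartet=1 acc=0x3A bytes_emitted=3
After char 5 ('+'=62): chars_in_quartet=2 acc=0xEBE bytes_emitted=3
After char 6 ('N'=13): chars_in_quartet=3 acc=0x3AF8D bytes_emitted=3
After char 7 ('0'=52): chars_in_quartet=4 acc=0xEBE374 -> emit EB E3 74, reset; bytes_emitted=6
After char 8 ('D'=3): chars_in_quartet=1 acc=0x3 bytes_emitted=6
After char 9 ('r'=43): chars_in_quartet=2 acc=0xEB bytes_emitted=6
After char 10 ('0'=52): chars_in_quartet=3 acc=0x3AF4 bytes_emitted=6
After char 11 ('X'=23): chars_in_quartet=4 acc=0xEBD17 -> emit 0E BD 17, reset; bytes_emitted=9

Answer: 06 5E 51 EB E3 74 0E BD 17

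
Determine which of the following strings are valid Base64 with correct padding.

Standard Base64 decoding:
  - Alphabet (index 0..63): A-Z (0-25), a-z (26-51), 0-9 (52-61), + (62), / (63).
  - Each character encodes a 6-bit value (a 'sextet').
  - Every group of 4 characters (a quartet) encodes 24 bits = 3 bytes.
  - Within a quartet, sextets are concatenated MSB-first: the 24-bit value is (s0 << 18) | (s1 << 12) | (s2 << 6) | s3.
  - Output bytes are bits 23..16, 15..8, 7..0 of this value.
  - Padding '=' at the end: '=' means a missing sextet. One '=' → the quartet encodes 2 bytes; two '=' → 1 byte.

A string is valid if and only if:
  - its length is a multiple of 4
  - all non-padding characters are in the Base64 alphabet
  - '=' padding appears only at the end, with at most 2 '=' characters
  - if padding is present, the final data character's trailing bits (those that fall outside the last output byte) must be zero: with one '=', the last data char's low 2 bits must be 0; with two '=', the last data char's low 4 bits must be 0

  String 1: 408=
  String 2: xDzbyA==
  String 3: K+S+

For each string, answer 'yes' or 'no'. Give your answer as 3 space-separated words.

String 1: '408=' → valid
String 2: 'xDzbyA==' → valid
String 3: 'K+S+' → valid

Answer: yes yes yes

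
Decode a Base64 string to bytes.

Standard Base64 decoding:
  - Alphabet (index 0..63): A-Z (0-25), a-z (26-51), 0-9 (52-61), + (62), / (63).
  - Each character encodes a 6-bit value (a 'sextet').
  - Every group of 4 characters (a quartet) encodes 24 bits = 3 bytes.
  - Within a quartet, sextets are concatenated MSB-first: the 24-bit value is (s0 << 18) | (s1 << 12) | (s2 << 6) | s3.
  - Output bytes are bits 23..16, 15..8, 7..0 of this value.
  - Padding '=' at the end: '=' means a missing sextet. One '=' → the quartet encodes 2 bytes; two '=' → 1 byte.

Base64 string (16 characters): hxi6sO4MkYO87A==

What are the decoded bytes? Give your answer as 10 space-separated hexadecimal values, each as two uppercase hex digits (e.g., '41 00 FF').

After char 0 ('h'=33): chars_in_quartet=1 acc=0x21 bytes_emitted=0
After char 1 ('x'=49): chars_in_quartet=2 acc=0x871 bytes_emitted=0
After char 2 ('i'=34): chars_in_quartet=3 acc=0x21C62 bytes_emitted=0
After char 3 ('6'=58): chars_in_quartet=4 acc=0x8718BA -> emit 87 18 BA, reset; bytes_emitted=3
After char 4 ('s'=44): chars_in_quartet=1 acc=0x2C bytes_emitted=3
After char 5 ('O'=14): chars_in_quartet=2 acc=0xB0E bytes_emitted=3
After char 6 ('4'=56): chars_in_quartet=3 acc=0x2C3B8 bytes_emitted=3
After char 7 ('M'=12): chars_in_quartet=4 acc=0xB0EE0C -> emit B0 EE 0C, reset; bytes_emitted=6
After char 8 ('k'=36): chars_in_quartet=1 acc=0x24 bytes_emitted=6
After char 9 ('Y'=24): chars_in_quartet=2 acc=0x918 bytes_emitted=6
After char 10 ('O'=14): chars_in_quartet=3 acc=0x2460E bytes_emitted=6
After char 11 ('8'=60): chars_in_quartet=4 acc=0x9183BC -> emit 91 83 BC, reset; bytes_emitted=9
After char 12 ('7'=59): chars_in_quartet=1 acc=0x3B bytes_emitted=9
After char 13 ('A'=0): chars_in_quartet=2 acc=0xEC0 bytes_emitted=9
Padding '==': partial quartet acc=0xEC0 -> emit EC; bytes_emitted=10

Answer: 87 18 BA B0 EE 0C 91 83 BC EC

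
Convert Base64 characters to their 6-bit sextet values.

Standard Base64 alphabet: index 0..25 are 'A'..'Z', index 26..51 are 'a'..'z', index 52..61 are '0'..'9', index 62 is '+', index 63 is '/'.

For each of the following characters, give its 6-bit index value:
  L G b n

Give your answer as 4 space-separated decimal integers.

'L': A..Z range, ord('L') − ord('A') = 11
'G': A..Z range, ord('G') − ord('A') = 6
'b': a..z range, 26 + ord('b') − ord('a') = 27
'n': a..z range, 26 + ord('n') − ord('a') = 39

Answer: 11 6 27 39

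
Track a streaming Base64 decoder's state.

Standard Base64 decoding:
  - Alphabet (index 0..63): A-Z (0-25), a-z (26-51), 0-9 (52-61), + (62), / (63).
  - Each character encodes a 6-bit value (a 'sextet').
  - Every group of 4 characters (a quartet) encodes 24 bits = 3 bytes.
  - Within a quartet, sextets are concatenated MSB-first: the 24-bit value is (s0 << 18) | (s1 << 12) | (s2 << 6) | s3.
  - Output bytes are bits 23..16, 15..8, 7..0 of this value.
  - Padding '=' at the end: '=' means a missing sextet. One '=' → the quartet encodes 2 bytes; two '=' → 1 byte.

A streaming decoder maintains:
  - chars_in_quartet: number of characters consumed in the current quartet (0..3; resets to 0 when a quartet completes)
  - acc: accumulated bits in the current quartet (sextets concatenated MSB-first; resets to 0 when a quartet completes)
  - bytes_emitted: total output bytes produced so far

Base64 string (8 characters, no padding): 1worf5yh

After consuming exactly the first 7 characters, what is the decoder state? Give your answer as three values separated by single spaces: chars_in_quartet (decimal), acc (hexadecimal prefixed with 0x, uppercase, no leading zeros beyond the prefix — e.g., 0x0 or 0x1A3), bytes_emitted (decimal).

Answer: 3 0x1FE72 3

Derivation:
After char 0 ('1'=53): chars_in_quartet=1 acc=0x35 bytes_emitted=0
After char 1 ('w'=48): chars_in_quartet=2 acc=0xD70 bytes_emitted=0
After char 2 ('o'=40): chars_in_quartet=3 acc=0x35C28 bytes_emitted=0
After char 3 ('r'=43): chars_in_quartet=4 acc=0xD70A2B -> emit D7 0A 2B, reset; bytes_emitted=3
After char 4 ('f'=31): chars_in_quartet=1 acc=0x1F bytes_emitted=3
After char 5 ('5'=57): chars_in_quartet=2 acc=0x7F9 bytes_emitted=3
After char 6 ('y'=50): chars_in_quartet=3 acc=0x1FE72 bytes_emitted=3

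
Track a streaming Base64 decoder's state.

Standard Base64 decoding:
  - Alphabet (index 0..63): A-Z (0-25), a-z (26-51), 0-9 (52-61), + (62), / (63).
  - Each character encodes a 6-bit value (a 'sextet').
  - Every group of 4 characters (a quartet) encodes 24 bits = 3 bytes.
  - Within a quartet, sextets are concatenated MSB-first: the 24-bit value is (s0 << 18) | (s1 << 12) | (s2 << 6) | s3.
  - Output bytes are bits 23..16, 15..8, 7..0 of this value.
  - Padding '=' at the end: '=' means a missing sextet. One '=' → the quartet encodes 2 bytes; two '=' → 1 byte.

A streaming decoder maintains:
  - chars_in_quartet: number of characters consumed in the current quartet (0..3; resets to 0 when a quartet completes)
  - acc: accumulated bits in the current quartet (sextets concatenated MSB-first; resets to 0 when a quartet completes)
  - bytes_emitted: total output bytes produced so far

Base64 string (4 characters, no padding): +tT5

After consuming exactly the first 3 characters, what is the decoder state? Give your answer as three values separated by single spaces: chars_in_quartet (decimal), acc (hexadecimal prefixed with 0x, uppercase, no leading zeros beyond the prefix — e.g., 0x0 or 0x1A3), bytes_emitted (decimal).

After char 0 ('+'=62): chars_in_quartet=1 acc=0x3E bytes_emitted=0
After char 1 ('t'=45): chars_in_quartet=2 acc=0xFAD bytes_emitted=0
After char 2 ('T'=19): chars_in_quartet=3 acc=0x3EB53 bytes_emitted=0

Answer: 3 0x3EB53 0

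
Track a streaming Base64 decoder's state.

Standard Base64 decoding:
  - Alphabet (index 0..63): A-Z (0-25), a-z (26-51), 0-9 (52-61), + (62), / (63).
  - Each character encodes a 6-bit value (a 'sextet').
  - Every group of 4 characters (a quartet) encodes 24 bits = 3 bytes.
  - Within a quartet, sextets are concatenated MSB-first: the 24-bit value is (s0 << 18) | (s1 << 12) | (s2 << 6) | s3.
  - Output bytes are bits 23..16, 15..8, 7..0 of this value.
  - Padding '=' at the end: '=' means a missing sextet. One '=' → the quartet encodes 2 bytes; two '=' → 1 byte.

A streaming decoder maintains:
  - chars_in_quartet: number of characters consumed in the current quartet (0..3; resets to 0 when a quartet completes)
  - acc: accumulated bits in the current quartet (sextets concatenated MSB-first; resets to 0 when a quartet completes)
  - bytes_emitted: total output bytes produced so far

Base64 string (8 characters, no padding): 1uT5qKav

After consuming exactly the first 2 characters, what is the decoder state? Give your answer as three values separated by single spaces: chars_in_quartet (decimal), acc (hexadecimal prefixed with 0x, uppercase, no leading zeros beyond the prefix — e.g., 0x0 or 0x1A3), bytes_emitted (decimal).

Answer: 2 0xD6E 0

Derivation:
After char 0 ('1'=53): chars_in_quartet=1 acc=0x35 bytes_emitted=0
After char 1 ('u'=46): chars_in_quartet=2 acc=0xD6E bytes_emitted=0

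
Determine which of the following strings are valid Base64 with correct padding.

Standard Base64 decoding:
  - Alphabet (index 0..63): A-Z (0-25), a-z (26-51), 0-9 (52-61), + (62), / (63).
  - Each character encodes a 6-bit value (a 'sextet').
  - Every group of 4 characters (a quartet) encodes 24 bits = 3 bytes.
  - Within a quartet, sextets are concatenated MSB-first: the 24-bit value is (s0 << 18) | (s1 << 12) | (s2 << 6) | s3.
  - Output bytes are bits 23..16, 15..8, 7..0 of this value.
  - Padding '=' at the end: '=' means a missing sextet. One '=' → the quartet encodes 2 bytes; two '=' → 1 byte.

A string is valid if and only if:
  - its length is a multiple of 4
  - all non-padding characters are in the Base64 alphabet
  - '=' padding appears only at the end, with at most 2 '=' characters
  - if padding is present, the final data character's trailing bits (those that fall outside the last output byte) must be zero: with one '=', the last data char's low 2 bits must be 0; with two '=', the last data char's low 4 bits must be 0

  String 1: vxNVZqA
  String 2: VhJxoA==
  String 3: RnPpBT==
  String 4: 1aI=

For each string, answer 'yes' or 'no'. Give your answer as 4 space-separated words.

Answer: no yes no yes

Derivation:
String 1: 'vxNVZqA' → invalid (len=7 not mult of 4)
String 2: 'VhJxoA==' → valid
String 3: 'RnPpBT==' → invalid (bad trailing bits)
String 4: '1aI=' → valid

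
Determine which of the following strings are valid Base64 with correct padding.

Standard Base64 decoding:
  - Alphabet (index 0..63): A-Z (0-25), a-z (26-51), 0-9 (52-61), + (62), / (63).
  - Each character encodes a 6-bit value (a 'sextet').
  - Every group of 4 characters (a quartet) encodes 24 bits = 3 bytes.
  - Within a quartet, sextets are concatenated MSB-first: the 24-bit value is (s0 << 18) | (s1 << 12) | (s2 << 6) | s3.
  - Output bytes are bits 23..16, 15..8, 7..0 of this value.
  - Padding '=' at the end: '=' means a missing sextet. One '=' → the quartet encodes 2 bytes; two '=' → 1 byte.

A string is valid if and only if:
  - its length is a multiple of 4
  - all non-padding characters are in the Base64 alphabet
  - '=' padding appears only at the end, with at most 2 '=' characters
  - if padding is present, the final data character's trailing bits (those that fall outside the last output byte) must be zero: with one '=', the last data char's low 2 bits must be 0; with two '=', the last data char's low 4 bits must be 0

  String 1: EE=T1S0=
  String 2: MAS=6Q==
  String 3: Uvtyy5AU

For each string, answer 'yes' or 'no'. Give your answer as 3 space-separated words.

Answer: no no yes

Derivation:
String 1: 'EE=T1S0=' → invalid (bad char(s): ['=']; '=' in middle)
String 2: 'MAS=6Q==' → invalid (bad char(s): ['=']; '=' in middle)
String 3: 'Uvtyy5AU' → valid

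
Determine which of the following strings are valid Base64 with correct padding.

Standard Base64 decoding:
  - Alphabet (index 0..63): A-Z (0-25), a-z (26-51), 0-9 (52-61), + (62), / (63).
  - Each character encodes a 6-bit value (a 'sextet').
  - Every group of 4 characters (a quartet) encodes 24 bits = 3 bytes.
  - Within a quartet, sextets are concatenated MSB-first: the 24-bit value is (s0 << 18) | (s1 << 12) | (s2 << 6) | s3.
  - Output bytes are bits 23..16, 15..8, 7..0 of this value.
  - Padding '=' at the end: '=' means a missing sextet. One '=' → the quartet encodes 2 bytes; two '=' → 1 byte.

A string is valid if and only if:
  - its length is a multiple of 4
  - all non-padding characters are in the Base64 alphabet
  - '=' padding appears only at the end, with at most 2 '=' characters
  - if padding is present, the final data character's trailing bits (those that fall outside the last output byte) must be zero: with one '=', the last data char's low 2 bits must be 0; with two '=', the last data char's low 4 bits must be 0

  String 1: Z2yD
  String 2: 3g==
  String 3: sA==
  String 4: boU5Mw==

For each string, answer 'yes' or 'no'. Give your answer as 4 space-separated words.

Answer: yes yes yes yes

Derivation:
String 1: 'Z2yD' → valid
String 2: '3g==' → valid
String 3: 'sA==' → valid
String 4: 'boU5Mw==' → valid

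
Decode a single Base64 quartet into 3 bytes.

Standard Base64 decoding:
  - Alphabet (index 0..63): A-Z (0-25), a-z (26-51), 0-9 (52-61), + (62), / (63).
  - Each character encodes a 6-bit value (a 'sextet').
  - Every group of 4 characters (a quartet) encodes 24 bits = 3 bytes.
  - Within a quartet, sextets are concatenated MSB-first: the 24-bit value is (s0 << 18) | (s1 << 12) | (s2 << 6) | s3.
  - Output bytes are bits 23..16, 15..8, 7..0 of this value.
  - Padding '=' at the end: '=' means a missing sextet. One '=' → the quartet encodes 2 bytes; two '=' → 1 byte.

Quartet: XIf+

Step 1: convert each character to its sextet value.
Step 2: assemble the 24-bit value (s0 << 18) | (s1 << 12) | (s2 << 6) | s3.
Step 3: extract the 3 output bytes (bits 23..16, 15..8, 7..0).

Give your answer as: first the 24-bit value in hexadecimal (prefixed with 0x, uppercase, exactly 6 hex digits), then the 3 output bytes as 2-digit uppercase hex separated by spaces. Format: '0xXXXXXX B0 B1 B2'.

Sextets: X=23, I=8, f=31, +=62
24-bit: (23<<18) | (8<<12) | (31<<6) | 62
      = 0x5C0000 | 0x008000 | 0x0007C0 | 0x00003E
      = 0x5C87FE
Bytes: (v>>16)&0xFF=5C, (v>>8)&0xFF=87, v&0xFF=FE

Answer: 0x5C87FE 5C 87 FE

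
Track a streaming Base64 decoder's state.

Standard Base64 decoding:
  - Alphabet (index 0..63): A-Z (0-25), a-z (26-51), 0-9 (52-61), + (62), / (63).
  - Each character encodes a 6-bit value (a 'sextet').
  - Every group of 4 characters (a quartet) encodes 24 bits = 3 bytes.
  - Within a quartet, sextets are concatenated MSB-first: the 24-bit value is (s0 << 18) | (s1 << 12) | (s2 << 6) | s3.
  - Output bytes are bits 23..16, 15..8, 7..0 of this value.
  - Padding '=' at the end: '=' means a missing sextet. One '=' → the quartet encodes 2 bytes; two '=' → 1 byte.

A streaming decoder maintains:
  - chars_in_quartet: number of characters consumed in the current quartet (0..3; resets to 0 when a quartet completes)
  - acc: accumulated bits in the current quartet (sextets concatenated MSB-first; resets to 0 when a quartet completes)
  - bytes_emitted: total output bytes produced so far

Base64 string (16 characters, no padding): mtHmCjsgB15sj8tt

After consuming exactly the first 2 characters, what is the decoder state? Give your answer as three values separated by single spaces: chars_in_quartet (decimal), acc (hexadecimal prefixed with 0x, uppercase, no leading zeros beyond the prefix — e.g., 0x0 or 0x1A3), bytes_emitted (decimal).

Answer: 2 0x9AD 0

Derivation:
After char 0 ('m'=38): chars_in_quartet=1 acc=0x26 bytes_emitted=0
After char 1 ('t'=45): chars_in_quartet=2 acc=0x9AD bytes_emitted=0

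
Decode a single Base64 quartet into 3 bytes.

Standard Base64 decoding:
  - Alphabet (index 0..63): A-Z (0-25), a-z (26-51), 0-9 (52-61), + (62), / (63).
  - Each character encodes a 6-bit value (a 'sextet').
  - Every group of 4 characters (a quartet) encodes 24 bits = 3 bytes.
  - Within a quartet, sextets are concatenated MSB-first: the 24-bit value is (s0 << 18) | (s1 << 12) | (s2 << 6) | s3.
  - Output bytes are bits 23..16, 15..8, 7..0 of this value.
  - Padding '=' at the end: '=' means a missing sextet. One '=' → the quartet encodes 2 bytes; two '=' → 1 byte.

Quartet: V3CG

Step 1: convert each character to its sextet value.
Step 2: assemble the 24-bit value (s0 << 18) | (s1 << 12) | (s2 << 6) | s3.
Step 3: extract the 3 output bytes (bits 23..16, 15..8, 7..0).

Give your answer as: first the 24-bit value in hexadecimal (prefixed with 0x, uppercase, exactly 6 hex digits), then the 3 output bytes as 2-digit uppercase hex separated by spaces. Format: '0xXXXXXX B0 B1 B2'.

Sextets: V=21, 3=55, C=2, G=6
24-bit: (21<<18) | (55<<12) | (2<<6) | 6
      = 0x540000 | 0x037000 | 0x000080 | 0x000006
      = 0x577086
Bytes: (v>>16)&0xFF=57, (v>>8)&0xFF=70, v&0xFF=86

Answer: 0x577086 57 70 86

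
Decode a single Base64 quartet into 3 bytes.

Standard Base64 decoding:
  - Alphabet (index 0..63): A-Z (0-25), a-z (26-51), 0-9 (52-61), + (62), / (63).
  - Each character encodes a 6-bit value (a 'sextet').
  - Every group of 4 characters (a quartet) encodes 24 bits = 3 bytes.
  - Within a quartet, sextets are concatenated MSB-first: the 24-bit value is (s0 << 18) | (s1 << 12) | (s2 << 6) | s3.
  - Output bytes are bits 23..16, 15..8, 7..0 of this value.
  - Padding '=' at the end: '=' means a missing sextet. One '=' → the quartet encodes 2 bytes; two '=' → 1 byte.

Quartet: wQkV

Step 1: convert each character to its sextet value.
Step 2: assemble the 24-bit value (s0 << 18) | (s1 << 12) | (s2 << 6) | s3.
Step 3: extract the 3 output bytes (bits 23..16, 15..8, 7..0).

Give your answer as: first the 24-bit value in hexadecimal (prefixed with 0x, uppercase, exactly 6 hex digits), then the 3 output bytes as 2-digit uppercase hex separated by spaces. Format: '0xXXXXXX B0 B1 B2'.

Sextets: w=48, Q=16, k=36, V=21
24-bit: (48<<18) | (16<<12) | (36<<6) | 21
      = 0xC00000 | 0x010000 | 0x000900 | 0x000015
      = 0xC10915
Bytes: (v>>16)&0xFF=C1, (v>>8)&0xFF=09, v&0xFF=15

Answer: 0xC10915 C1 09 15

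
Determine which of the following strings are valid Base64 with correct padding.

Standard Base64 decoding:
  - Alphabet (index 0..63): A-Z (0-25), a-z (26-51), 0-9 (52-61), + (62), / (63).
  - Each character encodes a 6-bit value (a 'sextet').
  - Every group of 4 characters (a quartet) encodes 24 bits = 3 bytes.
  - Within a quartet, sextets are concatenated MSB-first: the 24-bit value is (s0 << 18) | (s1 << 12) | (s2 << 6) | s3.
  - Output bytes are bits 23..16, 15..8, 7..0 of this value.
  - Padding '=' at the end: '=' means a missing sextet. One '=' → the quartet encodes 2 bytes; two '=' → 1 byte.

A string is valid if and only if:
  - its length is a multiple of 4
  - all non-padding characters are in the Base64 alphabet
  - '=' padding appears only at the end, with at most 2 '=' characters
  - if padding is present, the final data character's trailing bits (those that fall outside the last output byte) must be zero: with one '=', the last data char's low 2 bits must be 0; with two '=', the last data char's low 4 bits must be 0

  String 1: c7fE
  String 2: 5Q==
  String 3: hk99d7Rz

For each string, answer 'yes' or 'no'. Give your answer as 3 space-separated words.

Answer: yes yes yes

Derivation:
String 1: 'c7fE' → valid
String 2: '5Q==' → valid
String 3: 'hk99d7Rz' → valid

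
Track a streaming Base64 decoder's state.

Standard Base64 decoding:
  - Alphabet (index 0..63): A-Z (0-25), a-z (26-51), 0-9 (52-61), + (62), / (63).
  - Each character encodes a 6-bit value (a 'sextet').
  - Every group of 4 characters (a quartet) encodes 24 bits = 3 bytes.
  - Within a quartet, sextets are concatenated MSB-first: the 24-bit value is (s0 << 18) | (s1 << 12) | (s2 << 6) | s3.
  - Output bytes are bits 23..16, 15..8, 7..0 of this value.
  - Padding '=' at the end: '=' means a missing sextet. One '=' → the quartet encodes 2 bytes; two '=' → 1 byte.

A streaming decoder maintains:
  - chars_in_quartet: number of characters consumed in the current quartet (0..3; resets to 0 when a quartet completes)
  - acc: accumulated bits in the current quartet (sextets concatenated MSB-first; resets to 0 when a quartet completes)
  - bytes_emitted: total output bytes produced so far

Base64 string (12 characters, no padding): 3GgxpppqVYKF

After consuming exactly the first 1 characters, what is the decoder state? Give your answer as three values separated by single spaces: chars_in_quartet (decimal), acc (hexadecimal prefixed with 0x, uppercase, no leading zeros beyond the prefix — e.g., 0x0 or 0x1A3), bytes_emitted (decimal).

Answer: 1 0x37 0

Derivation:
After char 0 ('3'=55): chars_in_quartet=1 acc=0x37 bytes_emitted=0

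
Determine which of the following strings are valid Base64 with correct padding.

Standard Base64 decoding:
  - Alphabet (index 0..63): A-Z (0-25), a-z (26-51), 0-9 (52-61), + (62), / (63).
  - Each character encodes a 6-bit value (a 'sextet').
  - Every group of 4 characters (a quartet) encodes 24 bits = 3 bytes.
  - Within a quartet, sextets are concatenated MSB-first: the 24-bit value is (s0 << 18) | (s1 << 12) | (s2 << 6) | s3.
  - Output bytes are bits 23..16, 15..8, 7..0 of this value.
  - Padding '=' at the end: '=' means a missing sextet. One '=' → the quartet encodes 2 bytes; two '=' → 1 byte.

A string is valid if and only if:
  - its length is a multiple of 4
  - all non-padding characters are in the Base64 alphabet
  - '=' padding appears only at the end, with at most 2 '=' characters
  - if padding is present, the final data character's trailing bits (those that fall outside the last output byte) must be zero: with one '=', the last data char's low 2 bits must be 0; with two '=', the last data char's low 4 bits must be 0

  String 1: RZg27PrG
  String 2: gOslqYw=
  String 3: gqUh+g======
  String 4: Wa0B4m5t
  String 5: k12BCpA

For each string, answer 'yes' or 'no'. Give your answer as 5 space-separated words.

String 1: 'RZg27PrG' → valid
String 2: 'gOslqYw=' → valid
String 3: 'gqUh+g======' → invalid (6 pad chars (max 2))
String 4: 'Wa0B4m5t' → valid
String 5: 'k12BCpA' → invalid (len=7 not mult of 4)

Answer: yes yes no yes no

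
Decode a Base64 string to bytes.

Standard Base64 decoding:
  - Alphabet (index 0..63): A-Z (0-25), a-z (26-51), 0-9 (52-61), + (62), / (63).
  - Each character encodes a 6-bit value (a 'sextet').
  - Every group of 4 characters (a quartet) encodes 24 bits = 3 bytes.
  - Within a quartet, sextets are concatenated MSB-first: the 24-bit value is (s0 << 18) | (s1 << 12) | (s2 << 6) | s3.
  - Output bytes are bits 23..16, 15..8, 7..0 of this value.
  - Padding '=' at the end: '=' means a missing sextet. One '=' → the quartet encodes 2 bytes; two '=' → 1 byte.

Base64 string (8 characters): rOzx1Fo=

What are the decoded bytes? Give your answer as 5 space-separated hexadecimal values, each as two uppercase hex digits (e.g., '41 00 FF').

Answer: AC EC F1 D4 5A

Derivation:
After char 0 ('r'=43): chars_in_quartet=1 acc=0x2B bytes_emitted=0
After char 1 ('O'=14): chars_in_quartet=2 acc=0xACE bytes_emitted=0
After char 2 ('z'=51): chars_in_quartet=3 acc=0x2B3B3 bytes_emitted=0
After char 3 ('x'=49): chars_in_quartet=4 acc=0xACECF1 -> emit AC EC F1, reset; bytes_emitted=3
After char 4 ('1'=53): chars_in_quartet=1 acc=0x35 bytes_emitted=3
After char 5 ('F'=5): chars_in_quartet=2 acc=0xD45 bytes_emitted=3
After char 6 ('o'=40): chars_in_quartet=3 acc=0x35168 bytes_emitted=3
Padding '=': partial quartet acc=0x35168 -> emit D4 5A; bytes_emitted=5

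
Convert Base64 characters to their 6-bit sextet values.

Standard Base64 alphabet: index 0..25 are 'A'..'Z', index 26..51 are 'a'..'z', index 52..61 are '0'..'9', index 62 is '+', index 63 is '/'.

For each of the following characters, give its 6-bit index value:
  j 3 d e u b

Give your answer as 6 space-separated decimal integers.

'j': a..z range, 26 + ord('j') − ord('a') = 35
'3': 0..9 range, 52 + ord('3') − ord('0') = 55
'd': a..z range, 26 + ord('d') − ord('a') = 29
'e': a..z range, 26 + ord('e') − ord('a') = 30
'u': a..z range, 26 + ord('u') − ord('a') = 46
'b': a..z range, 26 + ord('b') − ord('a') = 27

Answer: 35 55 29 30 46 27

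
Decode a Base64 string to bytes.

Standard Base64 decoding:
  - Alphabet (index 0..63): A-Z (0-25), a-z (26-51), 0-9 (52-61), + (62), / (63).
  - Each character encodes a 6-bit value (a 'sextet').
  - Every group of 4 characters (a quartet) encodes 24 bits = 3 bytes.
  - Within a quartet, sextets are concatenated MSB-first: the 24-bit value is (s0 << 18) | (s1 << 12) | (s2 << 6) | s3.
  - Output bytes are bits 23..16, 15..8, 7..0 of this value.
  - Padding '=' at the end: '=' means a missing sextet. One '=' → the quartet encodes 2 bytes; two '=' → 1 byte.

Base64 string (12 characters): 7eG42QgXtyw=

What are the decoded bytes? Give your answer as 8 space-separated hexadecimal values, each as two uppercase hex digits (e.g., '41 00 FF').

Answer: ED E1 B8 D9 08 17 B7 2C

Derivation:
After char 0 ('7'=59): chars_in_quartet=1 acc=0x3B bytes_emitted=0
After char 1 ('e'=30): chars_in_quartet=2 acc=0xEDE bytes_emitted=0
After char 2 ('G'=6): chars_in_quartet=3 acc=0x3B786 bytes_emitted=0
After char 3 ('4'=56): chars_in_quartet=4 acc=0xEDE1B8 -> emit ED E1 B8, reset; bytes_emitted=3
After char 4 ('2'=54): chars_in_quartet=1 acc=0x36 bytes_emitted=3
After char 5 ('Q'=16): chars_in_quartet=2 acc=0xD90 bytes_emitted=3
After char 6 ('g'=32): chars_in_quartet=3 acc=0x36420 bytes_emitted=3
After char 7 ('X'=23): chars_in_quartet=4 acc=0xD90817 -> emit D9 08 17, reset; bytes_emitted=6
After char 8 ('t'=45): chars_in_quartet=1 acc=0x2D bytes_emitted=6
After char 9 ('y'=50): chars_in_quartet=2 acc=0xB72 bytes_emitted=6
After char 10 ('w'=48): chars_in_quartet=3 acc=0x2DCB0 bytes_emitted=6
Padding '=': partial quartet acc=0x2DCB0 -> emit B7 2C; bytes_emitted=8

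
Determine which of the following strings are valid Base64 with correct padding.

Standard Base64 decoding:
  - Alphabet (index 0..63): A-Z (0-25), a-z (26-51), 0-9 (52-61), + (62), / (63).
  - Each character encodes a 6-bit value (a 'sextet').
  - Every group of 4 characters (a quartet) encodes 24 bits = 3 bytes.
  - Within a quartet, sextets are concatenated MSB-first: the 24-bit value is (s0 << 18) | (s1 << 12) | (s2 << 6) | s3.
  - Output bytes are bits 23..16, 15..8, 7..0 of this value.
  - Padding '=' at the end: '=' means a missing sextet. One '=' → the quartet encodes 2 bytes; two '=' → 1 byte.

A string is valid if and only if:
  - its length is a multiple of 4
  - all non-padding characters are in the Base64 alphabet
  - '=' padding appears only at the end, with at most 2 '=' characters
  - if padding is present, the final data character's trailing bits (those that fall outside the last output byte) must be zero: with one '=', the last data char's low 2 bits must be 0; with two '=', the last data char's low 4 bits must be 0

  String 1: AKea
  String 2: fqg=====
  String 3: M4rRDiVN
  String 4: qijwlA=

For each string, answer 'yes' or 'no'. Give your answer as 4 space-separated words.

Answer: yes no yes no

Derivation:
String 1: 'AKea' → valid
String 2: 'fqg=====' → invalid (5 pad chars (max 2))
String 3: 'M4rRDiVN' → valid
String 4: 'qijwlA=' → invalid (len=7 not mult of 4)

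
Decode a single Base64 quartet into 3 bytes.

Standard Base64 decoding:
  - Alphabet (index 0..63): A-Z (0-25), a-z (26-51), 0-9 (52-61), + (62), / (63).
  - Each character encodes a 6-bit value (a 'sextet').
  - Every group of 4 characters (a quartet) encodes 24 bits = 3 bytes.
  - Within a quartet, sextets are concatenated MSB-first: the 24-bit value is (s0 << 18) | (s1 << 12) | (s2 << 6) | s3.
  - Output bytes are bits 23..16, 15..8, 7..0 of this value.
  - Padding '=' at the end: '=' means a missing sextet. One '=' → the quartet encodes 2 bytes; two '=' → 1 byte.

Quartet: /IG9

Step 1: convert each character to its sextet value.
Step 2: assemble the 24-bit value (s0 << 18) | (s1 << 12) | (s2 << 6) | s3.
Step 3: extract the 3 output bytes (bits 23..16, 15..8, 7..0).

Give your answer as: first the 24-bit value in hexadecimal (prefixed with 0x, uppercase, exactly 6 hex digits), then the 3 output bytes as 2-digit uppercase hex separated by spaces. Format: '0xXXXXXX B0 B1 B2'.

Sextets: /=63, I=8, G=6, 9=61
24-bit: (63<<18) | (8<<12) | (6<<6) | 61
      = 0xFC0000 | 0x008000 | 0x000180 | 0x00003D
      = 0xFC81BD
Bytes: (v>>16)&0xFF=FC, (v>>8)&0xFF=81, v&0xFF=BD

Answer: 0xFC81BD FC 81 BD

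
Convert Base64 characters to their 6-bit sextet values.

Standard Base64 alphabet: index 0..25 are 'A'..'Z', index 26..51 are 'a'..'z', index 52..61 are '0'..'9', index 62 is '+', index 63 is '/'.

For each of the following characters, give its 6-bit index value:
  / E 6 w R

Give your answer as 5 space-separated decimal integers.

'/': index 63
'E': A..Z range, ord('E') − ord('A') = 4
'6': 0..9 range, 52 + ord('6') − ord('0') = 58
'w': a..z range, 26 + ord('w') − ord('a') = 48
'R': A..Z range, ord('R') − ord('A') = 17

Answer: 63 4 58 48 17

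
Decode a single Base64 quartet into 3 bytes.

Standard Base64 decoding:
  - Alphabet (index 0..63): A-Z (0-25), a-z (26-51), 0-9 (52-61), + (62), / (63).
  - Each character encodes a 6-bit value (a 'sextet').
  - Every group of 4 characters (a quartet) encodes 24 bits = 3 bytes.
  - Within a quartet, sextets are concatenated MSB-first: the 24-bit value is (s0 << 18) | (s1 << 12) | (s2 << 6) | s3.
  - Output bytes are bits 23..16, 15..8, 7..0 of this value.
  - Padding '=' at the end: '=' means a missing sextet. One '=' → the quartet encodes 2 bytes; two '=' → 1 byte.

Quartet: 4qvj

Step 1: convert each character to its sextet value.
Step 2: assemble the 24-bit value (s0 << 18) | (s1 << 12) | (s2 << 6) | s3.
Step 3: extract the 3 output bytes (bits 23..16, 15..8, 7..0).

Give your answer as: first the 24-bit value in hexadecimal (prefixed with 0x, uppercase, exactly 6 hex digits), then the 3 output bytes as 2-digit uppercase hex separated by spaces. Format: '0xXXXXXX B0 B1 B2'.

Sextets: 4=56, q=42, v=47, j=35
24-bit: (56<<18) | (42<<12) | (47<<6) | 35
      = 0xE00000 | 0x02A000 | 0x000BC0 | 0x000023
      = 0xE2ABE3
Bytes: (v>>16)&0xFF=E2, (v>>8)&0xFF=AB, v&0xFF=E3

Answer: 0xE2ABE3 E2 AB E3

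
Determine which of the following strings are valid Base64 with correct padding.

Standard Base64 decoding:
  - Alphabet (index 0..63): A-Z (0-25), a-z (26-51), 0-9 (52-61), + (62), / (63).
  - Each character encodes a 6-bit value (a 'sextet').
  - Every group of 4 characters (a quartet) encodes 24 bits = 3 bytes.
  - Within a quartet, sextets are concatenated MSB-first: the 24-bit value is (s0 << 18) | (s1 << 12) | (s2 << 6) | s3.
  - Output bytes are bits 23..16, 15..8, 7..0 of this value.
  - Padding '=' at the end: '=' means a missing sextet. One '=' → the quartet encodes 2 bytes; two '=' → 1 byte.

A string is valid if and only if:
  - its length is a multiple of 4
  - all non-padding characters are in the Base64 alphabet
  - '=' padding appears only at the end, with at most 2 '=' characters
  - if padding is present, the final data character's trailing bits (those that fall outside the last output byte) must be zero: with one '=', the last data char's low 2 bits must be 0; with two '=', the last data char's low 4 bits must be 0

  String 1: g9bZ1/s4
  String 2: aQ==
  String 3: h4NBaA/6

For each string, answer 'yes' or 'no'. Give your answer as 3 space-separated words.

String 1: 'g9bZ1/s4' → valid
String 2: 'aQ==' → valid
String 3: 'h4NBaA/6' → valid

Answer: yes yes yes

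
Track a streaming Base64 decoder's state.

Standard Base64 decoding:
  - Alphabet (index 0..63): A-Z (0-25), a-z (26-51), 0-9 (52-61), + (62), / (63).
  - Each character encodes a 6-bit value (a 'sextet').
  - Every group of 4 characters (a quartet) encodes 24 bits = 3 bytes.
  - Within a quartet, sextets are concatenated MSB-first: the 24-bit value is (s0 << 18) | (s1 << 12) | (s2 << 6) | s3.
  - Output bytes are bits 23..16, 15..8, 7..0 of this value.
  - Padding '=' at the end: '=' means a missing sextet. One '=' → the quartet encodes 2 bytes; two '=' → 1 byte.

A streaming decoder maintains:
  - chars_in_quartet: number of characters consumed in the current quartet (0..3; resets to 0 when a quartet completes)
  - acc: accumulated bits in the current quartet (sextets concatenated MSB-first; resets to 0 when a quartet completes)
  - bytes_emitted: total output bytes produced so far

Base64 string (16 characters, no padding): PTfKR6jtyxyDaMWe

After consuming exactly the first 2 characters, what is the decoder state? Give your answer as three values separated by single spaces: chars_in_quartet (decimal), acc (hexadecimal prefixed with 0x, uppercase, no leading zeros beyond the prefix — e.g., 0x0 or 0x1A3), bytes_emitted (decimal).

Answer: 2 0x3D3 0

Derivation:
After char 0 ('P'=15): chars_in_quartet=1 acc=0xF bytes_emitted=0
After char 1 ('T'=19): chars_in_quartet=2 acc=0x3D3 bytes_emitted=0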